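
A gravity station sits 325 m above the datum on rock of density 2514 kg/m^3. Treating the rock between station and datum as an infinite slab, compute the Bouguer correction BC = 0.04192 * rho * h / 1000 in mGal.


BC = 0.04192 * rho * h / 1000
= 0.04192 * 2514 * 325 / 1000
= 34.2507 mGal

34.2507


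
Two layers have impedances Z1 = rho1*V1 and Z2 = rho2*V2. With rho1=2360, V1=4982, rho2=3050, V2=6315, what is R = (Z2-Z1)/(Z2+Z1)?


Z1 = 2360 * 4982 = 11757520
Z2 = 3050 * 6315 = 19260750
R = (19260750 - 11757520) / (19260750 + 11757520) = 7503230 / 31018270 = 0.2419

0.2419


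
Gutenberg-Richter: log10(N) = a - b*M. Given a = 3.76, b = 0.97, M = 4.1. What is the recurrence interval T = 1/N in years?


log10(N) = 3.76 - 0.97*4.1 = -0.217
N = 10^-0.217 = 0.606736
T = 1/N = 1/0.606736 = 1.6482 years

1.6482


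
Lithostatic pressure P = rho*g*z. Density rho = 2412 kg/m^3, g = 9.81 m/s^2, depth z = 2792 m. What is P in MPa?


P = rho * g * z / 1e6
= 2412 * 9.81 * 2792 / 1e6
= 66063522.24 / 1e6
= 66.0635 MPa

66.0635


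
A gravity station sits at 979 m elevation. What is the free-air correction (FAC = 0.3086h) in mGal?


FAC = 0.3086 * h
= 0.3086 * 979
= 302.1194 mGal

302.1194


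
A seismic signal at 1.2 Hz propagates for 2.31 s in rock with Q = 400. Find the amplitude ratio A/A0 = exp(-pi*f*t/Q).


pi*f*t/Q = pi*1.2*2.31/400 = 0.021771
A/A0 = exp(-0.021771) = 0.978464

0.978464


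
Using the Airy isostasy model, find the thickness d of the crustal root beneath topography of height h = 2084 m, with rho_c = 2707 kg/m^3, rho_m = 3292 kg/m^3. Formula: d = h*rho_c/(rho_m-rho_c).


rho_m - rho_c = 3292 - 2707 = 585
d = 2084 * 2707 / 585
= 5641388 / 585
= 9643.4 m

9643.4


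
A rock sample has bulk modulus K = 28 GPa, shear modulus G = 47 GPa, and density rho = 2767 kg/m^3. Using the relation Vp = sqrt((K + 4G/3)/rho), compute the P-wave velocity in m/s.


First compute the effective modulus:
K + 4G/3 = 28e9 + 4*47e9/3 = 90666666666.67 Pa
Then divide by density:
90666666666.67 / 2767 = 32767136.4896 Pa/(kg/m^3)
Take the square root:
Vp = sqrt(32767136.4896) = 5724.26 m/s

5724.26


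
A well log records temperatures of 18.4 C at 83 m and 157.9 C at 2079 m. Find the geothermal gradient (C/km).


dT = 157.9 - 18.4 = 139.5 C
dz = 2079 - 83 = 1996 m
gradient = dT/dz * 1000 = 139.5/1996 * 1000 = 69.8898 C/km

69.8898


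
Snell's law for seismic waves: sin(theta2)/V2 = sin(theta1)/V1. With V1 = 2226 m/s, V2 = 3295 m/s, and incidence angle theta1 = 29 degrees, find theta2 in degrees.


sin(theta1) = sin(29 deg) = 0.48481
sin(theta2) = V2/V1 * sin(theta1) = 3295/2226 * 0.48481 = 0.717631
theta2 = arcsin(0.717631) = 45.8593 degrees

45.8593


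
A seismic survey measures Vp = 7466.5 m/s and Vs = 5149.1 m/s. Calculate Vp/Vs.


Vp/Vs = 7466.5 / 5149.1
= 1.4501

1.4501


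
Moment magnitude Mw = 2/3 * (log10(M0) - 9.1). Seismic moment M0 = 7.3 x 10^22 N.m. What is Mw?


log10(M0) = log10(7.3 x 10^22) = 22.8633
Mw = 2/3 * (22.8633 - 9.1)
= 2/3 * 13.7633
= 9.18

9.18


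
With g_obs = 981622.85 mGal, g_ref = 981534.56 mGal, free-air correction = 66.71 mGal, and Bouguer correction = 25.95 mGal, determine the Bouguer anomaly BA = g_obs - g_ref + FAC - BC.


BA = g_obs - g_ref + FAC - BC
= 981622.85 - 981534.56 + 66.71 - 25.95
= 129.05 mGal

129.05


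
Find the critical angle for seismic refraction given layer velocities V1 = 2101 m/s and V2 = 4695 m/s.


V1/V2 = 2101/4695 = 0.447497
theta_c = arcsin(0.447497) = 26.5832 degrees

26.5832


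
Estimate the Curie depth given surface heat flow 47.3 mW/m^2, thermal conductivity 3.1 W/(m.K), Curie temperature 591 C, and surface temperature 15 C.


T_Curie - T_surf = 591 - 15 = 576 C
Convert q to W/m^2: 47.3 mW/m^2 = 0.0473 W/m^2
d = 576 * 3.1 / 0.0473 = 37750.53 m

37750.53


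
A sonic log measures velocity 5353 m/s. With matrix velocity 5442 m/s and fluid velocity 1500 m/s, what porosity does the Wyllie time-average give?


1/V - 1/Vm = 1/5353 - 1/5442 = 3.06e-06
1/Vf - 1/Vm = 1/1500 - 1/5442 = 0.00048291
phi = 3.06e-06 / 0.00048291 = 0.0063

0.0063


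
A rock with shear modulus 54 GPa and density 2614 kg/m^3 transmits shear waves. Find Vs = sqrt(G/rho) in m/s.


Convert G to Pa: G = 54e9 Pa
Compute G/rho = 54e9 / 2614 = 20657995.4093
Vs = sqrt(20657995.4093) = 4545.11 m/s

4545.11


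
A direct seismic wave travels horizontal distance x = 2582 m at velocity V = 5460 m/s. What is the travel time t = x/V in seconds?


t = x / V
= 2582 / 5460
= 0.4729 s

0.4729


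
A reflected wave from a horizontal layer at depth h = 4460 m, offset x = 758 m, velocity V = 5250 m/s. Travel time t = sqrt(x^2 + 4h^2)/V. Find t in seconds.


x^2 + 4h^2 = 758^2 + 4*4460^2 = 574564 + 79566400 = 80140964
sqrt(80140964) = 8952.1486
t = 8952.1486 / 5250 = 1.7052 s

1.7052


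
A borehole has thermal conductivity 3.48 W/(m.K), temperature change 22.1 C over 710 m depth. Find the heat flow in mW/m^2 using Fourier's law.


q = k * dT / dz * 1000
= 3.48 * 22.1 / 710 * 1000
= 0.108321 * 1000
= 108.3211 mW/m^2

108.3211


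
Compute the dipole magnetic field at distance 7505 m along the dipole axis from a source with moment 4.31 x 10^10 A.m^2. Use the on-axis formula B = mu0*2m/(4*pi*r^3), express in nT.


m = 4.31 x 10^10 = 43100000000 A.m^2
2m = 86200000000 A.m^2
r^3 = 7505^3 = 422719312625
B = (4pi*10^-7) * 86200000000 / (4*pi * 422719312625) * 1e9
= 108322.114696 / 5312047548292.91 * 1e9
= 20.3918 nT

20.3918


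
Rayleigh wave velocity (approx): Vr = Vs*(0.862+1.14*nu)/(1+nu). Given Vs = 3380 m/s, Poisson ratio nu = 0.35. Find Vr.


Numerator factor = 0.862 + 1.14*0.35 = 1.261
Denominator = 1 + 0.35 = 1.35
Vr = 3380 * 1.261 / 1.35 = 3157.17 m/s

3157.17


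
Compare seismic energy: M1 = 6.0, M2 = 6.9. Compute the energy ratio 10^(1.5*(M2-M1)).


M2 - M1 = 6.9 - 6.0 = 0.9
1.5 * 0.9 = 1.35
ratio = 10^1.35 = 22.39

22.39


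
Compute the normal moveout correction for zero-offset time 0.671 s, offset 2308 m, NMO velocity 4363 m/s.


x/Vnmo = 2308/4363 = 0.528994
(x/Vnmo)^2 = 0.279834
t0^2 = 0.450241
sqrt(0.450241 + 0.279834) = 0.854445
dt = 0.854445 - 0.671 = 0.183445

0.183445


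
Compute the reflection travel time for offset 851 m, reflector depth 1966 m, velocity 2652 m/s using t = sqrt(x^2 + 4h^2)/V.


x^2 + 4h^2 = 851^2 + 4*1966^2 = 724201 + 15460624 = 16184825
sqrt(16184825) = 4023.0368
t = 4023.0368 / 2652 = 1.517 s

1.517


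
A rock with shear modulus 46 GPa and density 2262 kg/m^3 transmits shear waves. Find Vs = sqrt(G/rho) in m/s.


Convert G to Pa: G = 46e9 Pa
Compute G/rho = 46e9 / 2262 = 20335985.8532
Vs = sqrt(20335985.8532) = 4509.54 m/s

4509.54


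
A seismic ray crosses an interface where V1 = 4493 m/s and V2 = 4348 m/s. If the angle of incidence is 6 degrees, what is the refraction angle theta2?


sin(theta1) = sin(6 deg) = 0.104528
sin(theta2) = V2/V1 * sin(theta1) = 4348/4493 * 0.104528 = 0.101155
theta2 = arcsin(0.101155) = 5.8057 degrees

5.8057


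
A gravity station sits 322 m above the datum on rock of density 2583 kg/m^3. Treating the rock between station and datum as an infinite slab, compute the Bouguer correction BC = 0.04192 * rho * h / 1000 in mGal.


BC = 0.04192 * rho * h / 1000
= 0.04192 * 2583 * 322 / 1000
= 34.866 mGal

34.866


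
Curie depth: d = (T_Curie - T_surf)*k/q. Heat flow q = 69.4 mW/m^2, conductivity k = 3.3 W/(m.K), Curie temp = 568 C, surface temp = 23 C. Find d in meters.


T_Curie - T_surf = 568 - 23 = 545 C
Convert q to W/m^2: 69.4 mW/m^2 = 0.0694 W/m^2
d = 545 * 3.3 / 0.0694 = 25914.99 m

25914.99


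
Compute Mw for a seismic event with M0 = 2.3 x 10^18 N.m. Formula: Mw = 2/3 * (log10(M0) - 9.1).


log10(M0) = log10(2.3 x 10^18) = 18.3617
Mw = 2/3 * (18.3617 - 9.1)
= 2/3 * 9.2617
= 6.17

6.17


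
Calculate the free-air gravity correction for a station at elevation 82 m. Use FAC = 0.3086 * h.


FAC = 0.3086 * h
= 0.3086 * 82
= 25.3052 mGal

25.3052


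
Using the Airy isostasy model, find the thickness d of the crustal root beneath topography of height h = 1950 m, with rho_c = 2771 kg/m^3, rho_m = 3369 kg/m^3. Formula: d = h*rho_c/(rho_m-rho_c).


rho_m - rho_c = 3369 - 2771 = 598
d = 1950 * 2771 / 598
= 5403450 / 598
= 9035.87 m

9035.87


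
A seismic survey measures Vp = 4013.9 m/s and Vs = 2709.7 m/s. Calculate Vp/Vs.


Vp/Vs = 4013.9 / 2709.7
= 1.4813

1.4813


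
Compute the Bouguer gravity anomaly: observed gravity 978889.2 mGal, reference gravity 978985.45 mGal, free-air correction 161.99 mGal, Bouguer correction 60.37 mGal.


BA = g_obs - g_ref + FAC - BC
= 978889.2 - 978985.45 + 161.99 - 60.37
= 5.37 mGal

5.37


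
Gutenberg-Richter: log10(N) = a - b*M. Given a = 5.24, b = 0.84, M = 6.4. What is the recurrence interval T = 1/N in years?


log10(N) = 5.24 - 0.84*6.4 = -0.136
N = 10^-0.136 = 0.731139
T = 1/N = 1/0.731139 = 1.3677 years

1.3677


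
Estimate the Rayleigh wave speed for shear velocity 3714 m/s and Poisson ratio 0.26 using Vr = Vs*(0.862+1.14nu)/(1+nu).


Numerator factor = 0.862 + 1.14*0.26 = 1.1584
Denominator = 1 + 0.26 = 1.26
Vr = 3714 * 1.1584 / 1.26 = 3414.52 m/s

3414.52


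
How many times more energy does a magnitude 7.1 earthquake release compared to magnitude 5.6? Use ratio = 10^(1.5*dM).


M2 - M1 = 7.1 - 5.6 = 1.5
1.5 * 1.5 = 2.25
ratio = 10^2.25 = 177.83

177.83


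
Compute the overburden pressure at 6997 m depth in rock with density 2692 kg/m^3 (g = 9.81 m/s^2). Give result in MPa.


P = rho * g * z / 1e6
= 2692 * 9.81 * 6997 / 1e6
= 184780414.44 / 1e6
= 184.7804 MPa

184.7804


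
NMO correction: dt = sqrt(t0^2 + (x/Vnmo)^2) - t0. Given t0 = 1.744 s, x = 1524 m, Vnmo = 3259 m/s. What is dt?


x/Vnmo = 1524/3259 = 0.467628
(x/Vnmo)^2 = 0.218676
t0^2 = 3.041536
sqrt(3.041536 + 0.218676) = 1.805606
dt = 1.805606 - 1.744 = 0.061606

0.061606


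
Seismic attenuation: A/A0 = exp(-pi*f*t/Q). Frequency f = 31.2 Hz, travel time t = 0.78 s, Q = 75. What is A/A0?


pi*f*t/Q = pi*31.2*0.78/75 = 1.019384
A/A0 = exp(-1.019384) = 0.360817

0.360817


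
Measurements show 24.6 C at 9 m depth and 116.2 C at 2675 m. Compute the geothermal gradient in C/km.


dT = 116.2 - 24.6 = 91.6 C
dz = 2675 - 9 = 2666 m
gradient = dT/dz * 1000 = 91.6/2666 * 1000 = 34.3586 C/km

34.3586


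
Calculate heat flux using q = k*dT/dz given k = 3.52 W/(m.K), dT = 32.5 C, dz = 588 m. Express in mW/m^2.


q = k * dT / dz * 1000
= 3.52 * 32.5 / 588 * 1000
= 0.194558 * 1000
= 194.5578 mW/m^2

194.5578


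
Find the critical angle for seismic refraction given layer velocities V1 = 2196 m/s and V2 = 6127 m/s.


V1/V2 = 2196/6127 = 0.358414
theta_c = arcsin(0.358414) = 21.0028 degrees

21.0028


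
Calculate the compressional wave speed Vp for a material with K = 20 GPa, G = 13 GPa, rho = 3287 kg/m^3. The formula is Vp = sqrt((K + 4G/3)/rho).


First compute the effective modulus:
K + 4G/3 = 20e9 + 4*13e9/3 = 37333333333.33 Pa
Then divide by density:
37333333333.33 / 3287 = 11357874.4549 Pa/(kg/m^3)
Take the square root:
Vp = sqrt(11357874.4549) = 3370.14 m/s

3370.14


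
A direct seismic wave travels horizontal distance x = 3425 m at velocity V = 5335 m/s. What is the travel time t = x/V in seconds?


t = x / V
= 3425 / 5335
= 0.642 s

0.642


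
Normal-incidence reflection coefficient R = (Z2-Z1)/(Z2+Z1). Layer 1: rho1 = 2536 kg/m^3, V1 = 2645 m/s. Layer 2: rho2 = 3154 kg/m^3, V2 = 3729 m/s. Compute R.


Z1 = 2536 * 2645 = 6707720
Z2 = 3154 * 3729 = 11761266
R = (11761266 - 6707720) / (11761266 + 6707720) = 5053546 / 18468986 = 0.2736

0.2736


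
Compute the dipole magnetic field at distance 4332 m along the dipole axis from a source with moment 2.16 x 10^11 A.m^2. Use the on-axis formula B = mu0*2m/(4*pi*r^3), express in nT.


m = 2.16 x 10^11 = 216000000000 A.m^2
2m = 432000000000 A.m^2
r^3 = 4332^3 = 81295282368
B = (4pi*10^-7) * 432000000000 / (4*pi * 81295282368) * 1e9
= 542867.21054 / 1021586647435.27 * 1e9
= 531.3961 nT

531.3961


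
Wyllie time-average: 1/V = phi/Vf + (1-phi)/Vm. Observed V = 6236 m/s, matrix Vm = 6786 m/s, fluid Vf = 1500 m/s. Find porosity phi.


1/V - 1/Vm = 1/6236 - 1/6786 = 1.3e-05
1/Vf - 1/Vm = 1/1500 - 1/6786 = 0.0005193
phi = 1.3e-05 / 0.0005193 = 0.025

0.025


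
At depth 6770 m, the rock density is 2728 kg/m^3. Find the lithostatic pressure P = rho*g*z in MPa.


P = rho * g * z / 1e6
= 2728 * 9.81 * 6770 / 1e6
= 181176573.6 / 1e6
= 181.1766 MPa

181.1766


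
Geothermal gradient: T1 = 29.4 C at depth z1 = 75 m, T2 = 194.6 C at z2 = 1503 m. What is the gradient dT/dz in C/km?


dT = 194.6 - 29.4 = 165.2 C
dz = 1503 - 75 = 1428 m
gradient = dT/dz * 1000 = 165.2/1428 * 1000 = 115.6863 C/km

115.6863


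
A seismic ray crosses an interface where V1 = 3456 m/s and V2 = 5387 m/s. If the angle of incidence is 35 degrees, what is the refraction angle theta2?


sin(theta1) = sin(35 deg) = 0.573576
sin(theta2) = V2/V1 * sin(theta1) = 5387/3456 * 0.573576 = 0.894056
theta2 = arcsin(0.894056) = 63.3874 degrees

63.3874


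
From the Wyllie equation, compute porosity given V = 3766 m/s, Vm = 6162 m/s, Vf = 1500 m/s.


1/V - 1/Vm = 1/3766 - 1/6162 = 0.00010325
1/Vf - 1/Vm = 1/1500 - 1/6162 = 0.00050438
phi = 0.00010325 / 0.00050438 = 0.2047

0.2047


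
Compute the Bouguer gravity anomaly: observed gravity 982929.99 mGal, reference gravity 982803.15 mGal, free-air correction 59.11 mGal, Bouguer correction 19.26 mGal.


BA = g_obs - g_ref + FAC - BC
= 982929.99 - 982803.15 + 59.11 - 19.26
= 166.69 mGal

166.69


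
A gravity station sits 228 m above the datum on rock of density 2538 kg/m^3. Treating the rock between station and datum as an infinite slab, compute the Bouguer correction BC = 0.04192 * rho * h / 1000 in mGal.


BC = 0.04192 * rho * h / 1000
= 0.04192 * 2538 * 228 / 1000
= 24.2576 mGal

24.2576


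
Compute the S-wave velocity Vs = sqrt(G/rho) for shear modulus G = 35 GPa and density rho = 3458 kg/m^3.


Convert G to Pa: G = 35e9 Pa
Compute G/rho = 35e9 / 3458 = 10121457.4899
Vs = sqrt(10121457.4899) = 3181.42 m/s

3181.42


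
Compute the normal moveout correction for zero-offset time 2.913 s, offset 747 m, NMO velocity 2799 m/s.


x/Vnmo = 747/2799 = 0.266881
(x/Vnmo)^2 = 0.071225
t0^2 = 8.485569
sqrt(8.485569 + 0.071225) = 2.9252
dt = 2.9252 - 2.913 = 0.0122

0.0122


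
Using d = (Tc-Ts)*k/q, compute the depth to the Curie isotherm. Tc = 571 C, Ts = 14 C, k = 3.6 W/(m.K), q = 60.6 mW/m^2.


T_Curie - T_surf = 571 - 14 = 557 C
Convert q to W/m^2: 60.6 mW/m^2 = 0.0606 W/m^2
d = 557 * 3.6 / 0.0606 = 33089.11 m

33089.11


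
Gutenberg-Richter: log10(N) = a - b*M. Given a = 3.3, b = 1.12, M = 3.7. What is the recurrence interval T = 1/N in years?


log10(N) = 3.3 - 1.12*3.7 = -0.844
N = 10^-0.844 = 0.143219
T = 1/N = 1/0.143219 = 6.9823 years

6.9823


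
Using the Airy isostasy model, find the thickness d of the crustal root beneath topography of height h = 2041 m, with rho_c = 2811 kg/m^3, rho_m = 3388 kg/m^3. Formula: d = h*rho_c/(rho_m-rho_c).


rho_m - rho_c = 3388 - 2811 = 577
d = 2041 * 2811 / 577
= 5737251 / 577
= 9943.24 m

9943.24


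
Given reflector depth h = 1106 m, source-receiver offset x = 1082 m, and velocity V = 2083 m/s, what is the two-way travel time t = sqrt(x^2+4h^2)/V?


x^2 + 4h^2 = 1082^2 + 4*1106^2 = 1170724 + 4892944 = 6063668
sqrt(6063668) = 2462.4516
t = 2462.4516 / 2083 = 1.1822 s

1.1822


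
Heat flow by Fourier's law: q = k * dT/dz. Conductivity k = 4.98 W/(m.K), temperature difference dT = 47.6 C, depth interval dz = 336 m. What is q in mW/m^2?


q = k * dT / dz * 1000
= 4.98 * 47.6 / 336 * 1000
= 0.7055 * 1000
= 705.5 mW/m^2

705.5


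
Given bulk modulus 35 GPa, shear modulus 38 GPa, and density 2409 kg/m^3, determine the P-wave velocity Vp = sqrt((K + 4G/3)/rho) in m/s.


First compute the effective modulus:
K + 4G/3 = 35e9 + 4*38e9/3 = 85666666666.67 Pa
Then divide by density:
85666666666.67 / 2409 = 35561090.3556 Pa/(kg/m^3)
Take the square root:
Vp = sqrt(35561090.3556) = 5963.31 m/s

5963.31


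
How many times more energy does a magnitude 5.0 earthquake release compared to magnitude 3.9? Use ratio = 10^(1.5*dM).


M2 - M1 = 5.0 - 3.9 = 1.1
1.5 * 1.1 = 1.65
ratio = 10^1.65 = 44.67

44.67


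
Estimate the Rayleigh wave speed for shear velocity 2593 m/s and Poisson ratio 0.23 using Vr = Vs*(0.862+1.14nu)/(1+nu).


Numerator factor = 0.862 + 1.14*0.23 = 1.1242
Denominator = 1 + 0.23 = 1.23
Vr = 2593 * 1.1242 / 1.23 = 2369.96 m/s

2369.96


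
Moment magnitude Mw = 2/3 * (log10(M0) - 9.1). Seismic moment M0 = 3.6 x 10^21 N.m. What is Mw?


log10(M0) = log10(3.6 x 10^21) = 21.5563
Mw = 2/3 * (21.5563 - 9.1)
= 2/3 * 12.4563
= 8.3

8.3


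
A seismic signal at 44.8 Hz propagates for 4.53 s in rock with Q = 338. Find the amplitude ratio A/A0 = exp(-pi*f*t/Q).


pi*f*t/Q = pi*44.8*4.53/338 = 1.886294
A/A0 = exp(-1.886294) = 0.151633

0.151633


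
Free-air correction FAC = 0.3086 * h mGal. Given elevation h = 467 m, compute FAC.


FAC = 0.3086 * h
= 0.3086 * 467
= 144.1162 mGal

144.1162


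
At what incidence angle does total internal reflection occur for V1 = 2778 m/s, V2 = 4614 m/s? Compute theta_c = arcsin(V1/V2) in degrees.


V1/V2 = 2778/4614 = 0.602081
theta_c = arcsin(0.602081) = 37.0191 degrees

37.0191


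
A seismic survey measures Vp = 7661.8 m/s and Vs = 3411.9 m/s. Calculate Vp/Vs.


Vp/Vs = 7661.8 / 3411.9
= 2.2456

2.2456


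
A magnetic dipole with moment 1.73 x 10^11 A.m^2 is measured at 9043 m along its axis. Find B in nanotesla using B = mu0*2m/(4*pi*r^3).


m = 1.73 x 10^11 = 173000000000 A.m^2
2m = 346000000000 A.m^2
r^3 = 9043^3 = 739499002507
B = (4pi*10^-7) * 346000000000 / (4*pi * 739499002507) * 1e9
= 434796.423257 / 9292818534451.88 * 1e9
= 46.7884 nT

46.7884


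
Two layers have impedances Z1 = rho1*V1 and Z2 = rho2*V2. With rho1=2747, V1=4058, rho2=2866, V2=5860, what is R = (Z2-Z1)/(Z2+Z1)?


Z1 = 2747 * 4058 = 11147326
Z2 = 2866 * 5860 = 16794760
R = (16794760 - 11147326) / (16794760 + 11147326) = 5647434 / 27942086 = 0.2021

0.2021


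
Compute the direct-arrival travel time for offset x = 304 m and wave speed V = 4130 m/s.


t = x / V
= 304 / 4130
= 0.0736 s

0.0736


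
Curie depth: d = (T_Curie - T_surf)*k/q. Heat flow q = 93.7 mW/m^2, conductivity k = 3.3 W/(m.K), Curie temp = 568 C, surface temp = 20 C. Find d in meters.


T_Curie - T_surf = 568 - 20 = 548 C
Convert q to W/m^2: 93.7 mW/m^2 = 0.0937 W/m^2
d = 548 * 3.3 / 0.0937 = 19299.89 m

19299.89


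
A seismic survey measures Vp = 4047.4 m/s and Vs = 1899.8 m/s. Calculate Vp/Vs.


Vp/Vs = 4047.4 / 1899.8
= 2.1304

2.1304


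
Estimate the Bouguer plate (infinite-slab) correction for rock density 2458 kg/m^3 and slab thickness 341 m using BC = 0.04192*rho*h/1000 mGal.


BC = 0.04192 * rho * h / 1000
= 0.04192 * 2458 * 341 / 1000
= 35.1364 mGal

35.1364


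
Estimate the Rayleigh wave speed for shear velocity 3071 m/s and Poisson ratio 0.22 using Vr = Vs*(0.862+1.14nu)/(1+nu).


Numerator factor = 0.862 + 1.14*0.22 = 1.1128
Denominator = 1 + 0.22 = 1.22
Vr = 3071 * 1.1128 / 1.22 = 2801.15 m/s

2801.15


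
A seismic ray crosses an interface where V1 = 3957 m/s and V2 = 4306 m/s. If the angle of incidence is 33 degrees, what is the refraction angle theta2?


sin(theta1) = sin(33 deg) = 0.544639
sin(theta2) = V2/V1 * sin(theta1) = 4306/3957 * 0.544639 = 0.592675
theta2 = arcsin(0.592675) = 36.3471 degrees

36.3471


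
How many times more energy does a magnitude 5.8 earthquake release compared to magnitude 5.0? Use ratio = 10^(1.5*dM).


M2 - M1 = 5.8 - 5.0 = 0.8
1.5 * 0.8 = 1.2
ratio = 10^1.2 = 15.85

15.85


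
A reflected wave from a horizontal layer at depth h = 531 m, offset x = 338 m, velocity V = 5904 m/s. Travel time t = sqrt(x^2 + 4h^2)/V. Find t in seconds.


x^2 + 4h^2 = 338^2 + 4*531^2 = 114244 + 1127844 = 1242088
sqrt(1242088) = 1114.49
t = 1114.49 / 5904 = 0.1888 s

0.1888


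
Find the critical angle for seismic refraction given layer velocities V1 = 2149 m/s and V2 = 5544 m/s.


V1/V2 = 2149/5544 = 0.387626
theta_c = arcsin(0.387626) = 22.8069 degrees

22.8069


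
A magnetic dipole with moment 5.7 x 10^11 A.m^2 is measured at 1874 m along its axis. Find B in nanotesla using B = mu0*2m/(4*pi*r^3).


m = 5.7 x 10^11 = 570000000000 A.m^2
2m = 1140000000000 A.m^2
r^3 = 1874^3 = 6581255624
B = (4pi*10^-7) * 1140000000000 / (4*pi * 6581255624) * 1e9
= 1432566.250037 / 82702497279.02 * 1e9
= 17321.9225 nT

17321.9225


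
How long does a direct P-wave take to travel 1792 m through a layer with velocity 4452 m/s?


t = x / V
= 1792 / 4452
= 0.4025 s

0.4025


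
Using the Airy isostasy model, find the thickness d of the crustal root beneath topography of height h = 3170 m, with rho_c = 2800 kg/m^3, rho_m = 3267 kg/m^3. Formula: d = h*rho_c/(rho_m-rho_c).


rho_m - rho_c = 3267 - 2800 = 467
d = 3170 * 2800 / 467
= 8876000 / 467
= 19006.42 m

19006.42


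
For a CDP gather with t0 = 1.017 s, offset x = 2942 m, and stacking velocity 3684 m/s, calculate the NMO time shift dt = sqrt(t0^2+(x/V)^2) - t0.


x/Vnmo = 2942/3684 = 0.798588
(x/Vnmo)^2 = 0.637744
t0^2 = 1.034289
sqrt(1.034289 + 0.637744) = 1.293071
dt = 1.293071 - 1.017 = 0.276071

0.276071


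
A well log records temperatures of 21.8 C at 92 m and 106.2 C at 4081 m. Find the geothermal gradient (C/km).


dT = 106.2 - 21.8 = 84.4 C
dz = 4081 - 92 = 3989 m
gradient = dT/dz * 1000 = 84.4/3989 * 1000 = 21.1582 C/km

21.1582


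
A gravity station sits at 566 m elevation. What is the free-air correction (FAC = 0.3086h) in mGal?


FAC = 0.3086 * h
= 0.3086 * 566
= 174.6676 mGal

174.6676


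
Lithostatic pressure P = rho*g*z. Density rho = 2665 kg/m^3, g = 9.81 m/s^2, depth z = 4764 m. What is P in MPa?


P = rho * g * z / 1e6
= 2665 * 9.81 * 4764 / 1e6
= 124548348.6 / 1e6
= 124.5483 MPa

124.5483


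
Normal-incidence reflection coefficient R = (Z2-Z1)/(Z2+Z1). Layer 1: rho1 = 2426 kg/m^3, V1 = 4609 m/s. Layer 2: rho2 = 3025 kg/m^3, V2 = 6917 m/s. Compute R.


Z1 = 2426 * 4609 = 11181434
Z2 = 3025 * 6917 = 20923925
R = (20923925 - 11181434) / (20923925 + 11181434) = 9742491 / 32105359 = 0.3035

0.3035


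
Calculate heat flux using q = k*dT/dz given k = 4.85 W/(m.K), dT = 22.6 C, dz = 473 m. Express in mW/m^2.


q = k * dT / dz * 1000
= 4.85 * 22.6 / 473 * 1000
= 0.231734 * 1000
= 231.7336 mW/m^2

231.7336


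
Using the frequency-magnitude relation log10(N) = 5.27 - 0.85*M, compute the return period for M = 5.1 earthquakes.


log10(N) = 5.27 - 0.85*5.1 = 0.935
N = 10^0.935 = 8.609938
T = 1/N = 1/8.609938 = 0.1161 years

0.1161


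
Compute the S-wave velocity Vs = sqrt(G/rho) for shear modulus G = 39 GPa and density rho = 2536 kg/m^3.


Convert G to Pa: G = 39e9 Pa
Compute G/rho = 39e9 / 2536 = 15378548.8959
Vs = sqrt(15378548.8959) = 3921.55 m/s

3921.55


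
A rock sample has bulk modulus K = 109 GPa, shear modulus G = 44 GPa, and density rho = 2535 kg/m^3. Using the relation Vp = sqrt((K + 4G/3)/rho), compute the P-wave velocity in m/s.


First compute the effective modulus:
K + 4G/3 = 109e9 + 4*44e9/3 = 167666666666.67 Pa
Then divide by density:
167666666666.67 / 2535 = 66140696.9099 Pa/(kg/m^3)
Take the square root:
Vp = sqrt(66140696.9099) = 8132.69 m/s

8132.69


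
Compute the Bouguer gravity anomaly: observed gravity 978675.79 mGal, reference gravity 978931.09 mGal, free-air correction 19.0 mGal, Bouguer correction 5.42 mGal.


BA = g_obs - g_ref + FAC - BC
= 978675.79 - 978931.09 + 19.0 - 5.42
= -241.72 mGal

-241.72


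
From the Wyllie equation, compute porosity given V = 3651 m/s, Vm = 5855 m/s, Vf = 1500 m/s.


1/V - 1/Vm = 1/3651 - 1/5855 = 0.0001031
1/Vf - 1/Vm = 1/1500 - 1/5855 = 0.00049587
phi = 0.0001031 / 0.00049587 = 0.2079

0.2079


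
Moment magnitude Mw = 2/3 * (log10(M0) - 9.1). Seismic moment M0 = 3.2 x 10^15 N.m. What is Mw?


log10(M0) = log10(3.2 x 10^15) = 15.5051
Mw = 2/3 * (15.5051 - 9.1)
= 2/3 * 6.4051
= 4.27

4.27


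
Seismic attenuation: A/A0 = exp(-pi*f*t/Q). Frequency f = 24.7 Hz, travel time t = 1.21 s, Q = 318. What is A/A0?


pi*f*t/Q = pi*24.7*1.21/318 = 0.29526
A/A0 = exp(-0.29526) = 0.744338

0.744338


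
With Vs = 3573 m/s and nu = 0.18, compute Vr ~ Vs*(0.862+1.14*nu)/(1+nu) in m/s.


Numerator factor = 0.862 + 1.14*0.18 = 1.0672
Denominator = 1 + 0.18 = 1.18
Vr = 3573 * 1.0672 / 1.18 = 3231.45 m/s

3231.45


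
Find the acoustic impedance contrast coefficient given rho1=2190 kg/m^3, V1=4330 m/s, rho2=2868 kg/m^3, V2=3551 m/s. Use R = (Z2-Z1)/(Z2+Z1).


Z1 = 2190 * 4330 = 9482700
Z2 = 2868 * 3551 = 10184268
R = (10184268 - 9482700) / (10184268 + 9482700) = 701568 / 19666968 = 0.0357

0.0357


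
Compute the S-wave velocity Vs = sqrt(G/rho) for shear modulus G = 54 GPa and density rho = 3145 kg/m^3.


Convert G to Pa: G = 54e9 Pa
Compute G/rho = 54e9 / 3145 = 17170111.2878
Vs = sqrt(17170111.2878) = 4143.68 m/s

4143.68


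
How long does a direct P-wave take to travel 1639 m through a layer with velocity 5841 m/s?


t = x / V
= 1639 / 5841
= 0.2806 s

0.2806


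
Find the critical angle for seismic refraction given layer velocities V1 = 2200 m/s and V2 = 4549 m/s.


V1/V2 = 2200/4549 = 0.483623
theta_c = arcsin(0.483623) = 28.9223 degrees

28.9223


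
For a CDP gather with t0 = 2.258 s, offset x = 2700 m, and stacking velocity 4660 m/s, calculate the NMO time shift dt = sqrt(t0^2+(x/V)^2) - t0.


x/Vnmo = 2700/4660 = 0.579399
(x/Vnmo)^2 = 0.335703
t0^2 = 5.098564
sqrt(5.098564 + 0.335703) = 2.331152
dt = 2.331152 - 2.258 = 0.073152

0.073152


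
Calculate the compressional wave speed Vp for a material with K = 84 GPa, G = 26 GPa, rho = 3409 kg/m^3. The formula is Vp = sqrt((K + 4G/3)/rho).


First compute the effective modulus:
K + 4G/3 = 84e9 + 4*26e9/3 = 118666666666.67 Pa
Then divide by density:
118666666666.67 / 3409 = 34809817.1507 Pa/(kg/m^3)
Take the square root:
Vp = sqrt(34809817.1507) = 5899.98 m/s

5899.98


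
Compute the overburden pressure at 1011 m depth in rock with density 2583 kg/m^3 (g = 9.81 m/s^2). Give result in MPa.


P = rho * g * z / 1e6
= 2583 * 9.81 * 1011 / 1e6
= 25617961.53 / 1e6
= 25.618 MPa

25.618


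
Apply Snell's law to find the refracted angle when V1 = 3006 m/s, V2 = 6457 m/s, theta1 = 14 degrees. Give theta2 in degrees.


sin(theta1) = sin(14 deg) = 0.241922
sin(theta2) = V2/V1 * sin(theta1) = 6457/3006 * 0.241922 = 0.519657
theta2 = arcsin(0.519657) = 31.3093 degrees

31.3093


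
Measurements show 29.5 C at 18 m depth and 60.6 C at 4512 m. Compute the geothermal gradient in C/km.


dT = 60.6 - 29.5 = 31.1 C
dz = 4512 - 18 = 4494 m
gradient = dT/dz * 1000 = 31.1/4494 * 1000 = 6.9203 C/km

6.9203


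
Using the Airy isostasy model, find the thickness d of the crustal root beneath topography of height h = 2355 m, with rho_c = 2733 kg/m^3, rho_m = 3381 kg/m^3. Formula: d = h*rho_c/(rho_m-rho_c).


rho_m - rho_c = 3381 - 2733 = 648
d = 2355 * 2733 / 648
= 6436215 / 648
= 9932.43 m

9932.43


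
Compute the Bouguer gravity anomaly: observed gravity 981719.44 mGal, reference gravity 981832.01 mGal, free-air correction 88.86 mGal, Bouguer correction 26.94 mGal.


BA = g_obs - g_ref + FAC - BC
= 981719.44 - 981832.01 + 88.86 - 26.94
= -50.65 mGal

-50.65


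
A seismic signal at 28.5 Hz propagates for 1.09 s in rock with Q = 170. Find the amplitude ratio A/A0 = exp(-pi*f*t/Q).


pi*f*t/Q = pi*28.5*1.09/170 = 0.57408
A/A0 = exp(-0.57408) = 0.563223

0.563223


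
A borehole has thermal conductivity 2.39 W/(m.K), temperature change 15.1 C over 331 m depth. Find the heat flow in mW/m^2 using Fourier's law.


q = k * dT / dz * 1000
= 2.39 * 15.1 / 331 * 1000
= 0.10903 * 1000
= 109.0302 mW/m^2

109.0302


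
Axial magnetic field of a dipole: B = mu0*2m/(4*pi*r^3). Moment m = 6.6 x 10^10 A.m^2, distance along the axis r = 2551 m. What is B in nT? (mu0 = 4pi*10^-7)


m = 6.6 x 10^10 = 66000000000 A.m^2
2m = 132000000000 A.m^2
r^3 = 2551^3 = 16600890151
B = (4pi*10^-7) * 132000000000 / (4*pi * 16600890151) * 1e9
= 165876.09211 / 208612938165.73 * 1e9
= 795.1381 nT

795.1381


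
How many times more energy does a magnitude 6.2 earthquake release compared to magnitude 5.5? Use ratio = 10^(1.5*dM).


M2 - M1 = 6.2 - 5.5 = 0.7
1.5 * 0.7 = 1.05
ratio = 10^1.05 = 11.22

11.22


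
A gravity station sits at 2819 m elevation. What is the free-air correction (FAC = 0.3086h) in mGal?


FAC = 0.3086 * h
= 0.3086 * 2819
= 869.9434 mGal

869.9434


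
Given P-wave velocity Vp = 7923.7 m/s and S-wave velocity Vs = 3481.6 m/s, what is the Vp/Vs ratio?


Vp/Vs = 7923.7 / 3481.6
= 2.2759

2.2759


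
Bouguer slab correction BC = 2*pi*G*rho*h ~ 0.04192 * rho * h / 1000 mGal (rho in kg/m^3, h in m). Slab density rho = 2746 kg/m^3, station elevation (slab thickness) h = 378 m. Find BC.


BC = 0.04192 * rho * h / 1000
= 0.04192 * 2746 * 378 / 1000
= 43.5125 mGal

43.5125


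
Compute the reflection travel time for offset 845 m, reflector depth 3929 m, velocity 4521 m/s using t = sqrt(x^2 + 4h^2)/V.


x^2 + 4h^2 = 845^2 + 4*3929^2 = 714025 + 61748164 = 62462189
sqrt(62462189) = 7903.3024
t = 7903.3024 / 4521 = 1.7481 s

1.7481


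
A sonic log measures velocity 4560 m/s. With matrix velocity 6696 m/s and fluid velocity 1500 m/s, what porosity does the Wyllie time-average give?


1/V - 1/Vm = 1/4560 - 1/6696 = 6.996e-05
1/Vf - 1/Vm = 1/1500 - 1/6696 = 0.00051732
phi = 6.996e-05 / 0.00051732 = 0.1352

0.1352


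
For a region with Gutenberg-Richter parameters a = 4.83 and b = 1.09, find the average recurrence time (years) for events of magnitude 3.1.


log10(N) = 4.83 - 1.09*3.1 = 1.451
N = 10^1.451 = 28.2488
T = 1/N = 1/28.2488 = 0.0354 years

0.0354


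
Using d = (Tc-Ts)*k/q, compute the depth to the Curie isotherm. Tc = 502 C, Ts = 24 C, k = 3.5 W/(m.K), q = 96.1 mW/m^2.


T_Curie - T_surf = 502 - 24 = 478 C
Convert q to W/m^2: 96.1 mW/m^2 = 0.0961 W/m^2
d = 478 * 3.5 / 0.0961 = 17408.95 m

17408.95


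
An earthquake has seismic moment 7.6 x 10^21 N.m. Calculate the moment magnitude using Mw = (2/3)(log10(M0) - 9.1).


log10(M0) = log10(7.6 x 10^21) = 21.8808
Mw = 2/3 * (21.8808 - 9.1)
= 2/3 * 12.7808
= 8.52

8.52


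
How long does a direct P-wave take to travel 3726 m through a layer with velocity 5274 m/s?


t = x / V
= 3726 / 5274
= 0.7065 s

0.7065


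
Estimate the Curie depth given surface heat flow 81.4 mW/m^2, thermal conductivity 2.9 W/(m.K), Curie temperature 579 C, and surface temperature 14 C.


T_Curie - T_surf = 579 - 14 = 565 C
Convert q to W/m^2: 81.4 mW/m^2 = 0.0814 W/m^2
d = 565 * 2.9 / 0.0814 = 20128.99 m

20128.99


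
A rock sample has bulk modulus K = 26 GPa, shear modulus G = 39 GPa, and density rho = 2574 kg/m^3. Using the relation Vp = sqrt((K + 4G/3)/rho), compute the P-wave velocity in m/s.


First compute the effective modulus:
K + 4G/3 = 26e9 + 4*39e9/3 = 78000000000.0 Pa
Then divide by density:
78000000000.0 / 2574 = 30303030.303 Pa/(kg/m^3)
Take the square root:
Vp = sqrt(30303030.303) = 5504.82 m/s

5504.82


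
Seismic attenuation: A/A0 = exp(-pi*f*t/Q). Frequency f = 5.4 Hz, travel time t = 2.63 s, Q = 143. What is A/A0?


pi*f*t/Q = pi*5.4*2.63/143 = 0.312006
A/A0 = exp(-0.312006) = 0.731977

0.731977


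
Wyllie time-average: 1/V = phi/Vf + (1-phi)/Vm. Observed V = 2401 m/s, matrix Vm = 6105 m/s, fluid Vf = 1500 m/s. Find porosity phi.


1/V - 1/Vm = 1/2401 - 1/6105 = 0.00025269
1/Vf - 1/Vm = 1/1500 - 1/6105 = 0.00050287
phi = 0.00025269 / 0.00050287 = 0.5025

0.5025


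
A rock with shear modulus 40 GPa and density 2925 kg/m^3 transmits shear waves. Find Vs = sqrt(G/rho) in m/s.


Convert G to Pa: G = 40e9 Pa
Compute G/rho = 40e9 / 2925 = 13675213.6752
Vs = sqrt(13675213.6752) = 3698.0 m/s

3698.0


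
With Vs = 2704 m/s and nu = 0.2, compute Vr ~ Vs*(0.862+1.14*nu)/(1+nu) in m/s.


Numerator factor = 0.862 + 1.14*0.2 = 1.09
Denominator = 1 + 0.2 = 1.2
Vr = 2704 * 1.09 / 1.2 = 2456.13 m/s

2456.13


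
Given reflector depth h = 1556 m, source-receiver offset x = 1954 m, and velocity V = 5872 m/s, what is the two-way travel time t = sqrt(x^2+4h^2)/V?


x^2 + 4h^2 = 1954^2 + 4*1556^2 = 3818116 + 9684544 = 13502660
sqrt(13502660) = 3674.5966
t = 3674.5966 / 5872 = 0.6258 s

0.6258


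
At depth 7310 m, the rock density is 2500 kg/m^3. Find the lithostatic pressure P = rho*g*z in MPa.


P = rho * g * z / 1e6
= 2500 * 9.81 * 7310 / 1e6
= 179277750.0 / 1e6
= 179.2777 MPa

179.2777


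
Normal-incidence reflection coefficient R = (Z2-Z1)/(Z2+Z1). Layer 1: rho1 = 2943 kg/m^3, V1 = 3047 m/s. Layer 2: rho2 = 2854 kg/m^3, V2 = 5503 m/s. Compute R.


Z1 = 2943 * 3047 = 8967321
Z2 = 2854 * 5503 = 15705562
R = (15705562 - 8967321) / (15705562 + 8967321) = 6738241 / 24672883 = 0.2731

0.2731


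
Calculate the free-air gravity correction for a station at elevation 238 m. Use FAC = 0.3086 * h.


FAC = 0.3086 * h
= 0.3086 * 238
= 73.4468 mGal

73.4468


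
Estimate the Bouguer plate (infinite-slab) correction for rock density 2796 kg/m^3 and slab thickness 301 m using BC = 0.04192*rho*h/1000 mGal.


BC = 0.04192 * rho * h / 1000
= 0.04192 * 2796 * 301 / 1000
= 35.2797 mGal

35.2797


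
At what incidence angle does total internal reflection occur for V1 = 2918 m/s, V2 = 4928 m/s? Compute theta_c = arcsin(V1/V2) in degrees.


V1/V2 = 2918/4928 = 0.592127
theta_c = arcsin(0.592127) = 36.3081 degrees

36.3081


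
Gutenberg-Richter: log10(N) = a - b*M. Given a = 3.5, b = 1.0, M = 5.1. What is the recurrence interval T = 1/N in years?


log10(N) = 3.5 - 1.0*5.1 = -1.6
N = 10^-1.6 = 0.025119
T = 1/N = 1/0.025119 = 39.8107 years

39.8107


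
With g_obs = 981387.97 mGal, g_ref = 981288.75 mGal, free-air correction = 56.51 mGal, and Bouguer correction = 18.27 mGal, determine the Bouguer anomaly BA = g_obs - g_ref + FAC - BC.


BA = g_obs - g_ref + FAC - BC
= 981387.97 - 981288.75 + 56.51 - 18.27
= 137.46 mGal

137.46


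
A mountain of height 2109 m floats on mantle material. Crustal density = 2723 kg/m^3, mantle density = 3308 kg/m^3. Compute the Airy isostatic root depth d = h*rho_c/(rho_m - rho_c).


rho_m - rho_c = 3308 - 2723 = 585
d = 2109 * 2723 / 585
= 5742807 / 585
= 9816.76 m

9816.76


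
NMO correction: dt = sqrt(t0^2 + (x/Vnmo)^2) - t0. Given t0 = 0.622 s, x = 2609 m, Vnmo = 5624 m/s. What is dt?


x/Vnmo = 2609/5624 = 0.463905
(x/Vnmo)^2 = 0.215208
t0^2 = 0.386884
sqrt(0.386884 + 0.215208) = 0.775946
dt = 0.775946 - 0.622 = 0.153946

0.153946


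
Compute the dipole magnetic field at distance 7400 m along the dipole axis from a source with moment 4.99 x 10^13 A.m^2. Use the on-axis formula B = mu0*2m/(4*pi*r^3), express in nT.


m = 4.99 x 10^13 = 49900000000000 A.m^2
2m = 99800000000000 A.m^2
r^3 = 7400^3 = 405224000000
B = (4pi*10^-7) * 99800000000000 / (4*pi * 405224000000) * 1e9
= 125412378.731305 / 5092194965833.08 * 1e9
= 24628.3537 nT

24628.3537


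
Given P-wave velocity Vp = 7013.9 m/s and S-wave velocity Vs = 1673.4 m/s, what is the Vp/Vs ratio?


Vp/Vs = 7013.9 / 1673.4
= 4.1914

4.1914


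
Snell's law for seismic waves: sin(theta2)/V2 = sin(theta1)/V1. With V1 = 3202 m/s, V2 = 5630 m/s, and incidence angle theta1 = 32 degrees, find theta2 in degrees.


sin(theta1) = sin(32 deg) = 0.529919
sin(theta2) = V2/V1 * sin(theta1) = 5630/3202 * 0.529919 = 0.931744
theta2 = arcsin(0.931744) = 68.7084 degrees

68.7084


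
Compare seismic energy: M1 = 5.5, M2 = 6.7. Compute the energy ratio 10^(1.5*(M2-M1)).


M2 - M1 = 6.7 - 5.5 = 1.2
1.5 * 1.2 = 1.8
ratio = 10^1.8 = 63.1

63.1


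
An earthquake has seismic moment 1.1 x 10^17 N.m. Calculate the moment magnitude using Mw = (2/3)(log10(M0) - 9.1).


log10(M0) = log10(1.1 x 10^17) = 17.0414
Mw = 2/3 * (17.0414 - 9.1)
= 2/3 * 7.9414
= 5.29

5.29


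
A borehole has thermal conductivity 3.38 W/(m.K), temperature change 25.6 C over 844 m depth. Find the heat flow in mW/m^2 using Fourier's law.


q = k * dT / dz * 1000
= 3.38 * 25.6 / 844 * 1000
= 0.102521 * 1000
= 102.5213 mW/m^2

102.5213


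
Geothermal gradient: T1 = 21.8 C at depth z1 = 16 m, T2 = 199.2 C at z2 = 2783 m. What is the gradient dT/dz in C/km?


dT = 199.2 - 21.8 = 177.4 C
dz = 2783 - 16 = 2767 m
gradient = dT/dz * 1000 = 177.4/2767 * 1000 = 64.1128 C/km

64.1128


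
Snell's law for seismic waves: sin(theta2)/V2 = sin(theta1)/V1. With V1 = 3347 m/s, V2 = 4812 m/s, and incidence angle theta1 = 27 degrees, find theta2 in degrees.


sin(theta1) = sin(27 deg) = 0.45399
sin(theta2) = V2/V1 * sin(theta1) = 4812/3347 * 0.45399 = 0.652705
theta2 = arcsin(0.652705) = 40.7458 degrees

40.7458


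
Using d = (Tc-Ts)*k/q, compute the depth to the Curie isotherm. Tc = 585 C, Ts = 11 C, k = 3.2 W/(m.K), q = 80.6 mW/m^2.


T_Curie - T_surf = 585 - 11 = 574 C
Convert q to W/m^2: 80.6 mW/m^2 = 0.0806 W/m^2
d = 574 * 3.2 / 0.0806 = 22789.08 m

22789.08


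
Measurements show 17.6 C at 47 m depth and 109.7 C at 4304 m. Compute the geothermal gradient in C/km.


dT = 109.7 - 17.6 = 92.1 C
dz = 4304 - 47 = 4257 m
gradient = dT/dz * 1000 = 92.1/4257 * 1000 = 21.635 C/km

21.635


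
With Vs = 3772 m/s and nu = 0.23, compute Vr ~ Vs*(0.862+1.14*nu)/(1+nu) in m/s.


Numerator factor = 0.862 + 1.14*0.23 = 1.1242
Denominator = 1 + 0.23 = 1.23
Vr = 3772 * 1.1242 / 1.23 = 3447.55 m/s

3447.55


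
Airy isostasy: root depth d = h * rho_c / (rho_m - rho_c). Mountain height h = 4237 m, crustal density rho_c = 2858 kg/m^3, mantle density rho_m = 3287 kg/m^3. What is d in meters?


rho_m - rho_c = 3287 - 2858 = 429
d = 4237 * 2858 / 429
= 12109346 / 429
= 28226.91 m

28226.91


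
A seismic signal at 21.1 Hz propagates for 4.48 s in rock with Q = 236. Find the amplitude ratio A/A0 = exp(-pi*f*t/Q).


pi*f*t/Q = pi*21.1*4.48/236 = 1.258341
A/A0 = exp(-1.258341) = 0.284125

0.284125


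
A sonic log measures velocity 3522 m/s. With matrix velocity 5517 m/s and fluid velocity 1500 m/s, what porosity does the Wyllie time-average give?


1/V - 1/Vm = 1/3522 - 1/5517 = 0.00010267
1/Vf - 1/Vm = 1/1500 - 1/5517 = 0.00048541
phi = 0.00010267 / 0.00048541 = 0.2115

0.2115


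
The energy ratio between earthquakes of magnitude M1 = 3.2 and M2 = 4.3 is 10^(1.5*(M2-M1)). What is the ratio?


M2 - M1 = 4.3 - 3.2 = 1.1
1.5 * 1.1 = 1.65
ratio = 10^1.65 = 44.67

44.67


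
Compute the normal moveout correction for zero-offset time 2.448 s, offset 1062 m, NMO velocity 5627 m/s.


x/Vnmo = 1062/5627 = 0.188733
(x/Vnmo)^2 = 0.03562
t0^2 = 5.992704
sqrt(5.992704 + 0.03562) = 2.455265
dt = 2.455265 - 2.448 = 0.007265

0.007265


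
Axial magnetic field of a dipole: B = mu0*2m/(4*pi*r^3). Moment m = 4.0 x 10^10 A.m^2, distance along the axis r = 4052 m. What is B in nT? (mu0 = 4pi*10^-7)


m = 4.0 x 10^10 = 40000000000 A.m^2
2m = 80000000000 A.m^2
r^3 = 4052^3 = 66528588608
B = (4pi*10^-7) * 80000000000 / (4*pi * 66528588608) * 1e9
= 100530.964915 / 836022900898.36 * 1e9
= 120.2491 nT

120.2491


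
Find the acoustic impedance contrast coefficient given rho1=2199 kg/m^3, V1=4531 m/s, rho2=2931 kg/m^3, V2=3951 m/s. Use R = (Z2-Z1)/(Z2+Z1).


Z1 = 2199 * 4531 = 9963669
Z2 = 2931 * 3951 = 11580381
R = (11580381 - 9963669) / (11580381 + 9963669) = 1616712 / 21544050 = 0.075

0.075


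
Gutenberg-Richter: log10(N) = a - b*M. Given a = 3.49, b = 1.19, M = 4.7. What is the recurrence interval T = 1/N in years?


log10(N) = 3.49 - 1.19*4.7 = -2.103
N = 10^-2.103 = 0.007889
T = 1/N = 1/0.007889 = 126.7652 years

126.7652
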